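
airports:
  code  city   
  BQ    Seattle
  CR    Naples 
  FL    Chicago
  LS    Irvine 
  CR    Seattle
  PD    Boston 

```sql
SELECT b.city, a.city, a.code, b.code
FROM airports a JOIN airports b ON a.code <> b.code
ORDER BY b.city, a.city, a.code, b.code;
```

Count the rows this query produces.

INNER JOIN keeps only pairs where the ON condition holds.
Matching on a.code <> b.code.
- a row (code=BQ): matches 5 b row(s) → 5 output row(s).
- a row (code=CR): matches 4 b row(s) → 4 output row(s).
- a row (code=FL): matches 5 b row(s) → 5 output row(s).
- a row (code=LS): matches 5 b row(s) → 5 output row(s).
- a row (code=CR): matches 4 b row(s) → 4 output row(s).
- a row (code=PD): matches 5 b row(s) → 5 output row(s).
Total: 28 rows.

28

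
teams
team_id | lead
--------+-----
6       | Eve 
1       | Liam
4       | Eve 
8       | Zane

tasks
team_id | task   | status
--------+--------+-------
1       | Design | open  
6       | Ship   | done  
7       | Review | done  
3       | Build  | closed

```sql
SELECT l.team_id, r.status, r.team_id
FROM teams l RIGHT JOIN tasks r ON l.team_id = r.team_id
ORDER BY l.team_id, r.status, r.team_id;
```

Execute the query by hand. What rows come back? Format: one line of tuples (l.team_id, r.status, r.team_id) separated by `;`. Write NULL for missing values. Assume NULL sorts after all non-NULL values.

(1, open, 1); (6, done, 6); (NULL, closed, 3); (NULL, done, 7)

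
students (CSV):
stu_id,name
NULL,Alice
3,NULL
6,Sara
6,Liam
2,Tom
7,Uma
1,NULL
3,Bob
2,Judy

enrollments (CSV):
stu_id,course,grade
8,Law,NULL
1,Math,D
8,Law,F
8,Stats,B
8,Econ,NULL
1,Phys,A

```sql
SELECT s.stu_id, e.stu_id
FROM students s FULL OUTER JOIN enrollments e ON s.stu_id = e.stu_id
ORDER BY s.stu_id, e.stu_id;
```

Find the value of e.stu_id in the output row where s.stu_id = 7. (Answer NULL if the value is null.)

NULL

FULL OUTER JOIN keeps every row from both sides; unmatched rows get NULL for the other side's columns.
Matching on s.stu_id = e.stu_id. A NULL in a compared column never satisfies the condition.
Matched pairs: 2; unmatched s rows kept: 8; unmatched e rows kept: 4.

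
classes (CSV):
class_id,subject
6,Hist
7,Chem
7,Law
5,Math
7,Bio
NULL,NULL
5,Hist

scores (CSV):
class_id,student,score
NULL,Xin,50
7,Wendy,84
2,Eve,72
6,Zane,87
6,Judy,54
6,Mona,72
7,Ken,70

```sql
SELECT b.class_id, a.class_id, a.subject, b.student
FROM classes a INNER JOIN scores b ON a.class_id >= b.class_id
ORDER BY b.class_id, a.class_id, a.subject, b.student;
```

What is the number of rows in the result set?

24

INNER JOIN keeps only pairs where the ON condition holds.
Matching on a.class_id >= b.class_id. A NULL in a compared column never satisfies the condition.
- a[0] class_id=6 → 4 match(es) in b → 4 row(s).
- a[1] class_id=7 → 6 match(es) in b → 6 row(s).
- a[2] class_id=7 → 6 match(es) in b → 6 row(s).
- a[3] class_id=5 → 1 match(es) in b → 1 row(s).
- a[4] class_id=7 → 6 match(es) in b → 6 row(s).
- a[5] class_id=NULL → no match; dropped.
- a[6] class_id=5 → 1 match(es) in b → 1 row(s).
Total: 24 rows.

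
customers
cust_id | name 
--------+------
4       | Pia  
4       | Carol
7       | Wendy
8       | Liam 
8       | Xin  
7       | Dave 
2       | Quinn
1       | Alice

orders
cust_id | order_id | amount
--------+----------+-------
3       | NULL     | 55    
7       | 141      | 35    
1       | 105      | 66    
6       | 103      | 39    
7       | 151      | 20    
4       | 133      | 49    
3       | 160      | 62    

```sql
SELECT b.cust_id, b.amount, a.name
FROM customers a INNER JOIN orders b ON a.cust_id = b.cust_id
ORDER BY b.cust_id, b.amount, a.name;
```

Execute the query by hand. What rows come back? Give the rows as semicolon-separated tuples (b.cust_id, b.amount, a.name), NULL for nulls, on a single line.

(1, 66, Alice); (4, 49, Carol); (4, 49, Pia); (7, 20, Dave); (7, 20, Wendy); (7, 35, Dave); (7, 35, Wendy)

INNER JOIN keeps only pairs where the ON condition holds.
Matching on a.cust_id = b.cust_id.
- cust_id=4: 1 matching b row(s), so 1 row(s) emitted.
- cust_id=4: 1 matching b row(s), so 1 row(s) emitted.
- cust_id=7: 2 matching b row(s), so 2 row(s) emitted.
- cust_id=8: no matching b row, dropped.
- cust_id=8: no matching b row, dropped.
- cust_id=7: 2 matching b row(s), so 2 row(s) emitted.
- cust_id=2: no matching b row, dropped.
- cust_id=1: 1 matching b row(s), so 1 row(s) emitted.
After projecting and ordering:
b.cust_id | b.amount | a.name
1 | 66 | Alice
4 | 49 | Carol
4 | 49 | Pia
7 | 20 | Dave
7 | 20 | Wendy
7 | 35 | Dave
7 | 35 | Wendy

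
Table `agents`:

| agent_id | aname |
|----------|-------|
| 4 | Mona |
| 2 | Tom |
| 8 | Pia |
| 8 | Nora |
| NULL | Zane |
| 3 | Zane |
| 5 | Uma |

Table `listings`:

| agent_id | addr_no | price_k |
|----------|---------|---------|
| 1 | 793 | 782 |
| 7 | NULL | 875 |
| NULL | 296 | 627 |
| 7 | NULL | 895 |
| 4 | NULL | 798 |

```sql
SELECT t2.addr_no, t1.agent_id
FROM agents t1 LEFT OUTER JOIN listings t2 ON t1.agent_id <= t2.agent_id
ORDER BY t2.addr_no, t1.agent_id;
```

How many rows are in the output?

14

LEFT JOIN keeps every row from `agents`; unmatched rows get NULL for `listings`'s columns.
Matching on t1.agent_id <= t2.agent_id. A NULL in a compared column never satisfies the condition.
- t1[0] agent_id=4 → 3 match(es) in t2 → 3 row(s).
- t1[1] agent_id=2 → 3 match(es) in t2 → 3 row(s).
- t1[2] agent_id=8 → no match; kept with NULLs on the t2 side.
- t1[3] agent_id=8 → no match; kept with NULLs on the t2 side.
- t1[4] agent_id=NULL → no match; kept with NULLs on the t2 side.
- t1[5] agent_id=3 → 3 match(es) in t2 → 3 row(s).
- t1[6] agent_id=5 → 2 match(es) in t2 → 2 row(s).
Total: 11 matched + 3 padded = 14 rows.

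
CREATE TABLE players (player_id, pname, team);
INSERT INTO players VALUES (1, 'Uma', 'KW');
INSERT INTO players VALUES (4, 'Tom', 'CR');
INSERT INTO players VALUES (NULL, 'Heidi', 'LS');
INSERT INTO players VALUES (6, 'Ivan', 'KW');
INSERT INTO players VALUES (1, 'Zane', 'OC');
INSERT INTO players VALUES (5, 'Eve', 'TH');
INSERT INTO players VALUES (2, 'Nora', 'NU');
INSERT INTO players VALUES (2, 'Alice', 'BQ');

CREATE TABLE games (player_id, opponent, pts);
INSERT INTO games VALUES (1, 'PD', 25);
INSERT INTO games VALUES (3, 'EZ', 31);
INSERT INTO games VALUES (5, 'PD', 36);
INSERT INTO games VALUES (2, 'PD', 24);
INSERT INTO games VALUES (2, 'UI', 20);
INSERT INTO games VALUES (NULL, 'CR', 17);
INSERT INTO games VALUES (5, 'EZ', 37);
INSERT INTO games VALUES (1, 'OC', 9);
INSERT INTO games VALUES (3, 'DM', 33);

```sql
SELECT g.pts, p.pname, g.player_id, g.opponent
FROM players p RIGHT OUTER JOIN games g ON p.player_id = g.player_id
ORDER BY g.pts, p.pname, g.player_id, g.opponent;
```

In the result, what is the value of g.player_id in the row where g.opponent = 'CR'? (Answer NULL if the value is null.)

NULL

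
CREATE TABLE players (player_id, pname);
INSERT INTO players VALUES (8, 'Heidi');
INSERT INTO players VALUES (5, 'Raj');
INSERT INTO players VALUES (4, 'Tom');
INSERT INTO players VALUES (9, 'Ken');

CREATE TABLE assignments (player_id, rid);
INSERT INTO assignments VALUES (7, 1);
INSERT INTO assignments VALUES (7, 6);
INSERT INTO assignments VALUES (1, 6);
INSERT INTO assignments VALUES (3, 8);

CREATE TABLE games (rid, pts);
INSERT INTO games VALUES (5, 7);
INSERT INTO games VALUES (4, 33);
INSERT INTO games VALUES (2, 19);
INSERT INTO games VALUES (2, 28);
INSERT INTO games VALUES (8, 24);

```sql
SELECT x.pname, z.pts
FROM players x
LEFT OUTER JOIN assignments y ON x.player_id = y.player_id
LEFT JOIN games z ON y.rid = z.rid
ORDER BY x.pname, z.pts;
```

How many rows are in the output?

4

Joins associate left-to-right: players LEFT JOIN assignments on player_id gives 4 intermediate row(s).
Then LEFT JOIN `games z` on rid: each of those 4 rows is kept; rows whose y.rid has no match in z get NULL for z's columns.
Result: 4 row(s).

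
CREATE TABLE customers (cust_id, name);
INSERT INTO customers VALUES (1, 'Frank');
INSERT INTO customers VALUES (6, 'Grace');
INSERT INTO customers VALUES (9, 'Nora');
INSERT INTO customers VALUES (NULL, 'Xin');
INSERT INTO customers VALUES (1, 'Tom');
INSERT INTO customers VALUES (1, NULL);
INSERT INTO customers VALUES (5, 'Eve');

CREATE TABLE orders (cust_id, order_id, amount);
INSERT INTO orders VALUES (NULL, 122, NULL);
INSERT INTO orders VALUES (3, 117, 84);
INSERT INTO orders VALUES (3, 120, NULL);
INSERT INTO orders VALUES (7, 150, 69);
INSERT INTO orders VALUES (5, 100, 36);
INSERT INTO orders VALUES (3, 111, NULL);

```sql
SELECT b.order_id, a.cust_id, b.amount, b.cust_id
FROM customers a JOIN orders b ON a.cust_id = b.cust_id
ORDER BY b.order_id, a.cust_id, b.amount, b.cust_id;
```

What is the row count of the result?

INNER JOIN keeps only pairs where the ON condition holds.
Matching on a.cust_id = b.cust_id. A NULL in a compared column never satisfies the condition.
- a[0] cust_id=1 → no match; dropped.
- a[1] cust_id=6 → no match; dropped.
- a[2] cust_id=9 → no match; dropped.
- a[3] cust_id=NULL → no match; dropped.
- a[4] cust_id=1 → no match; dropped.
- a[5] cust_id=1 → no match; dropped.
- a[6] cust_id=5 → 1 match(es) in b → 1 row(s).
Total: 1 rows.

1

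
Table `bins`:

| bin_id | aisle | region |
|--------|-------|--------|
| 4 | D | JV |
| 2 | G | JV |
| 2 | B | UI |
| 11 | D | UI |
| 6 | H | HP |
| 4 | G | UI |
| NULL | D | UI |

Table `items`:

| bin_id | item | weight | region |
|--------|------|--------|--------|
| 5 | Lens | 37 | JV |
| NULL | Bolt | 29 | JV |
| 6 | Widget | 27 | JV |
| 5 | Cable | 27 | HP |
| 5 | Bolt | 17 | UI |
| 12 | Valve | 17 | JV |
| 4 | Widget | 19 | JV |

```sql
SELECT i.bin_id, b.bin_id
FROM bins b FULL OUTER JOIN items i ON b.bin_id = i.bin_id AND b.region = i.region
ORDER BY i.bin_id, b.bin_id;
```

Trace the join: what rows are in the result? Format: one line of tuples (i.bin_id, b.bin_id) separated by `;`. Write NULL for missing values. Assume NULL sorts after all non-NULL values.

(4, 4); (5, NULL); (5, NULL); (5, NULL); (6, NULL); (12, NULL); (NULL, 2); (NULL, 2); (NULL, 4); (NULL, 6); (NULL, 11); (NULL, NULL); (NULL, NULL)

FULL OUTER JOIN keeps every row from both sides; unmatched rows get NULL for the other side's columns.
Matching on b.bin_id = i.bin_id AND b.region = i.region. A NULL in a compared column never satisfies the condition.
- b row (bin_id=4, region=JV): matches 1 i row(s) → 1 output row(s).
- b row (bin_id=2, region=JV): no match → kept, i columns NULL.
- b row (bin_id=2, region=UI): no match → kept, i columns NULL.
- b row (bin_id=11, region=UI): no match → kept, i columns NULL.
- b row (bin_id=6, region=HP): no match → kept, i columns NULL.
- b row (bin_id=4, region=UI): no match → kept, i columns NULL.
- b row (bin_id=NULL, region=UI): no match → kept, i columns NULL.
- plus 6 unmatched i row(s), each kept with NULL b columns.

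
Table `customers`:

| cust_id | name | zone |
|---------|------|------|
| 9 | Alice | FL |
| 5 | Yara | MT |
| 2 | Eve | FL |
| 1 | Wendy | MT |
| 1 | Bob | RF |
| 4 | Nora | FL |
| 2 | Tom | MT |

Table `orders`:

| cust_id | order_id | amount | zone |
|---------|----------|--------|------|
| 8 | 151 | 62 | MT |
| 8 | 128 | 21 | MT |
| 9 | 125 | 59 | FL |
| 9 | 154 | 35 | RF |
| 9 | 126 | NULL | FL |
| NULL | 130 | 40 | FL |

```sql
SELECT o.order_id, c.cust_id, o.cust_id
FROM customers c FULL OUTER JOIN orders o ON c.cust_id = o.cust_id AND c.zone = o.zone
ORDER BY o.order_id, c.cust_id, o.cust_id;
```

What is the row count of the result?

12

FULL OUTER JOIN keeps every row from both sides; unmatched rows get NULL for the other side's columns.
Matching on c.cust_id = o.cust_id AND c.zone = o.zone. A NULL in a compared column never satisfies the condition.
- c row (cust_id=9, zone=FL): matches 2 o row(s) → 2 output row(s).
- c row (cust_id=5, zone=MT): no match → kept, o columns NULL.
- c row (cust_id=2, zone=FL): no match → kept, o columns NULL.
- c row (cust_id=1, zone=MT): no match → kept, o columns NULL.
- c row (cust_id=1, zone=RF): no match → kept, o columns NULL.
- c row (cust_id=4, zone=FL): no match → kept, o columns NULL.
- c row (cust_id=2, zone=MT): no match → kept, o columns NULL.
- plus 4 unmatched o row(s), each kept with NULL c columns.
Total: 2 matched + 10 padded = 12 rows.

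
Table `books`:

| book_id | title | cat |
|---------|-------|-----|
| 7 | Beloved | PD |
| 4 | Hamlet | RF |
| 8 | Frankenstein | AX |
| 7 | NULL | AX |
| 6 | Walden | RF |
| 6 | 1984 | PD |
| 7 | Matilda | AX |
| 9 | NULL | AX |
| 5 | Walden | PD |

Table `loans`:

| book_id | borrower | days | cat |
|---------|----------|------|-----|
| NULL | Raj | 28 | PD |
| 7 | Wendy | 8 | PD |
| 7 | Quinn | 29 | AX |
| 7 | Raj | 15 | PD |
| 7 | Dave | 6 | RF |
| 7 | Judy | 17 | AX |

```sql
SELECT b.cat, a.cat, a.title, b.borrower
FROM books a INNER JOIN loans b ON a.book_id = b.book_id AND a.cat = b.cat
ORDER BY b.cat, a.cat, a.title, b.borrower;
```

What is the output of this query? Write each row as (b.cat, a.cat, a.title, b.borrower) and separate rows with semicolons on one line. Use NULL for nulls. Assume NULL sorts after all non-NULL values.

(AX, AX, Matilda, Judy); (AX, AX, Matilda, Quinn); (AX, AX, NULL, Judy); (AX, AX, NULL, Quinn); (PD, PD, Beloved, Raj); (PD, PD, Beloved, Wendy)

INNER JOIN keeps only pairs where the ON condition holds.
Matching on a.book_id = b.book_id AND a.cat = b.cat. A NULL in a compared column never satisfies the condition.
Matched pairs: 6.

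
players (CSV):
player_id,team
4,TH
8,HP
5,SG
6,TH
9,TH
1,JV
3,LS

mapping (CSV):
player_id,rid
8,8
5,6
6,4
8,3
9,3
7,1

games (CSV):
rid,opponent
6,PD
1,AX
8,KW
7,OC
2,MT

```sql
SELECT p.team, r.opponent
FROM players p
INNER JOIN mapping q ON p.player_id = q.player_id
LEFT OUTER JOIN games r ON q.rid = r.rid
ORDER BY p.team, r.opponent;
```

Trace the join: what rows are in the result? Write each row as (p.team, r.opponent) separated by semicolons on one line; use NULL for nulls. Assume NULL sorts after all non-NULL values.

(HP, KW); (HP, NULL); (SG, PD); (TH, NULL); (TH, NULL)

Joins associate left-to-right: players INNER JOIN mapping on player_id gives 5 intermediate row(s).
Then LEFT JOIN `games r` on rid: each of those 5 rows is kept; rows whose q.rid has no match in r get NULL for r's columns.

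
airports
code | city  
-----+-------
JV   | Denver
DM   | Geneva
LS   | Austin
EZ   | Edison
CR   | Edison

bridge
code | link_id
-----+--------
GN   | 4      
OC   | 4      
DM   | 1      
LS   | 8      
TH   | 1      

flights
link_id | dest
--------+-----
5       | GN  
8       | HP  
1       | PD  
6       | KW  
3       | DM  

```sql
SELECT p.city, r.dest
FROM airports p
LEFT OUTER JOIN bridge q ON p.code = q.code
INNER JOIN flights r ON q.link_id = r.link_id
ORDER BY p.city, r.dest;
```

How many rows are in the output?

Joins associate left-to-right: airports LEFT JOIN bridge on code gives 5 intermediate row(s).
Then INNER JOIN `flights r` on link_id: keep only rows whose q.link_id appears in r.
Result: 2 row(s).

2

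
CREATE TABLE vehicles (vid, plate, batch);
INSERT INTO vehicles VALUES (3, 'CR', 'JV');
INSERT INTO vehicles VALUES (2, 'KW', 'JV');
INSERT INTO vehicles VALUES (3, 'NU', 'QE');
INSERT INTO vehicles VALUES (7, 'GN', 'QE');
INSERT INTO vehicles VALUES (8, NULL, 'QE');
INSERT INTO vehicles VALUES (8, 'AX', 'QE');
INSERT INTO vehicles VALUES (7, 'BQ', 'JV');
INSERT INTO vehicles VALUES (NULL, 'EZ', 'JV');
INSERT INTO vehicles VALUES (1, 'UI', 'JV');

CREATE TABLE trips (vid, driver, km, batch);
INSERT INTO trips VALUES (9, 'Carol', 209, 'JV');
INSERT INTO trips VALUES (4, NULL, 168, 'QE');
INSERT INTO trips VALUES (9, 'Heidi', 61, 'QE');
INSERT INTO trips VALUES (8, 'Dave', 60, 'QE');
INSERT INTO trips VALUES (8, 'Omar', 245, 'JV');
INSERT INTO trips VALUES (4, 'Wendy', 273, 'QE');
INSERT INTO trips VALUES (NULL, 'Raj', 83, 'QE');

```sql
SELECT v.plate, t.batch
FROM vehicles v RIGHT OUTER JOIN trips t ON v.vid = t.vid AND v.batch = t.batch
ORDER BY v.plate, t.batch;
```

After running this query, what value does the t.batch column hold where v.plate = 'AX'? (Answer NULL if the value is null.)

QE

RIGHT JOIN keeps every row from `trips`; unmatched rows get NULL for `vehicles`'s columns.
Matching on v.vid = t.vid AND v.batch = t.batch. A NULL in a compared column never satisfies the condition.
- v[0] vid=3, batch=JV → no match.
- v[1] vid=2, batch=JV → no match.
- v[2] vid=3, batch=QE → no match.
- v[3] vid=7, batch=QE → no match.
- v[4] vid=8, batch=QE → 1 match(es) in t → 1 row(s).
- v[5] vid=8, batch=QE → 1 match(es) in t → 1 row(s).
- v[6] vid=7, batch=JV → no match.
- v[7] vid=NULL, batch=JV → no match.
- v[8] vid=1, batch=JV → no match.
- 6 t row(s) had no v match → kept, v columns NULL.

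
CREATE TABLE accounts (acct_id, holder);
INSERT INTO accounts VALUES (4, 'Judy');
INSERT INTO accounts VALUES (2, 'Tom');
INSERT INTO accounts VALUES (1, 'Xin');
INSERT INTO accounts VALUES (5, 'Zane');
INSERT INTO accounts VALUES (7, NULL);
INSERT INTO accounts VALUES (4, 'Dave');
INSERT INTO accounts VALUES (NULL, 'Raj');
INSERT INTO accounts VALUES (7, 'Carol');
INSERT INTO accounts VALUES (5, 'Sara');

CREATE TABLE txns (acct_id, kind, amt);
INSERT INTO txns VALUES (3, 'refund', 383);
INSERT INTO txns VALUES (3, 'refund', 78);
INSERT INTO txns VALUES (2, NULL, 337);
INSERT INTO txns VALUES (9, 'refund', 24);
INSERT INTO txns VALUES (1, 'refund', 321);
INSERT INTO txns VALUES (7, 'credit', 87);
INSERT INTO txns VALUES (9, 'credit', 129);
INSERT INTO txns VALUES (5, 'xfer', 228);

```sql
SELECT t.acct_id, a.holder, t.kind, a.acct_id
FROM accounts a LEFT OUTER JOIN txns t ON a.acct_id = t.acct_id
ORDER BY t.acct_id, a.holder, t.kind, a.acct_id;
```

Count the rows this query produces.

LEFT JOIN keeps every row from `accounts`; unmatched rows get NULL for `txns`'s columns.
Matching on a.acct_id = t.acct_id. A NULL in a compared column never satisfies the condition.
- acct_id=4: no t row matches, row kept with t columns NULL.
- acct_id=2: 1 matching t row(s), so 1 row(s) emitted.
- acct_id=1: 1 matching t row(s), so 1 row(s) emitted.
- acct_id=5: 1 matching t row(s), so 1 row(s) emitted.
- acct_id=7: 1 matching t row(s), so 1 row(s) emitted.
- acct_id=4: no t row matches, row kept with t columns NULL.
- acct_id=NULL: no t row matches, row kept with t columns NULL.
- acct_id=7: 1 matching t row(s), so 1 row(s) emitted.
- acct_id=5: 1 matching t row(s), so 1 row(s) emitted.
Total: 6 matched + 3 padded = 9 rows.

9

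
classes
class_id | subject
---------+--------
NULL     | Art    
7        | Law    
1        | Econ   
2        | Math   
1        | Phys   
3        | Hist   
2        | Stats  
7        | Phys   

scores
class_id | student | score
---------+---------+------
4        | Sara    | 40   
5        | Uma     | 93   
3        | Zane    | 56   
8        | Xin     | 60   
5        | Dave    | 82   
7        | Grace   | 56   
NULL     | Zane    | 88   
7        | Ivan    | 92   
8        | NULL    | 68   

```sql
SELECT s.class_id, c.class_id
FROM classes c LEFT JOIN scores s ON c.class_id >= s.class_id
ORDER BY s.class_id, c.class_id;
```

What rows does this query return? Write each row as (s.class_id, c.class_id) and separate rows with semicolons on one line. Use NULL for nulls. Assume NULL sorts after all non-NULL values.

(3, 3); (3, 7); (3, 7); (4, 7); (4, 7); (5, 7); (5, 7); (5, 7); (5, 7); (7, 7); (7, 7); (7, 7); (7, 7); (NULL, 1); (NULL, 1); (NULL, 2); (NULL, 2); (NULL, NULL)

LEFT JOIN keeps every row from `classes`; unmatched rows get NULL for `scores`'s columns.
Matching on c.class_id >= s.class_id. A NULL in a compared column never satisfies the condition.
Matched pairs: 13; unmatched c rows kept: 5.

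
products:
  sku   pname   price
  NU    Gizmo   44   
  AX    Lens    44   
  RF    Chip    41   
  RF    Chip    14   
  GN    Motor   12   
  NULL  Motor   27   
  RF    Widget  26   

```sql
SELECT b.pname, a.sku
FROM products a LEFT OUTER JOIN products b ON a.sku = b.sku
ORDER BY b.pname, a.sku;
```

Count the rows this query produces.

13

LEFT JOIN keeps every row from `products a`; unmatched rows get NULL for `products b`'s columns.
Matching on a.sku = b.sku. A NULL in a compared column never satisfies the condition.
- a (sku=NU) pairs with 1 row(s) of b.
- a (sku=AX) pairs with 1 row(s) of b.
- a (sku=RF) pairs with 3 row(s) of b.
- a (sku=RF) pairs with 3 row(s) of b.
- a (sku=GN) pairs with 1 row(s) of b.
- a (sku=NULL) has no partner → padded with NULL.
- a (sku=RF) pairs with 3 row(s) of b.
Total: 12 matched + 1 padded = 13 rows.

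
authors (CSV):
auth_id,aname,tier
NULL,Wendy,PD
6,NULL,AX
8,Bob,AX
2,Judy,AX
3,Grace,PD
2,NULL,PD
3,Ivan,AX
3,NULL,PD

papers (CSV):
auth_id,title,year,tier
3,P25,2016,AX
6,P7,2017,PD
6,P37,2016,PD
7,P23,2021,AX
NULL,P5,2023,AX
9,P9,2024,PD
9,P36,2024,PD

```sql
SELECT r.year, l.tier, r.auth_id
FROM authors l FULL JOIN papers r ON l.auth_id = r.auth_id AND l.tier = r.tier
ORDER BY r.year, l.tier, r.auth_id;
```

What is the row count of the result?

FULL OUTER JOIN keeps every row from both sides; unmatched rows get NULL for the other side's columns.
Matching on l.auth_id = r.auth_id AND l.tier = r.tier. A NULL in a compared column never satisfies the condition.
- l row (auth_id=NULL, tier=PD): no match → kept, r columns NULL.
- l row (auth_id=6, tier=AX): no match → kept, r columns NULL.
- l row (auth_id=8, tier=AX): no match → kept, r columns NULL.
- l row (auth_id=2, tier=AX): no match → kept, r columns NULL.
- l row (auth_id=3, tier=PD): no match → kept, r columns NULL.
- l row (auth_id=2, tier=PD): no match → kept, r columns NULL.
- l row (auth_id=3, tier=AX): matches 1 r row(s) → 1 output row(s).
- l row (auth_id=3, tier=PD): no match → kept, r columns NULL.
- 6 row(s) from r found no l partner → padded with NULL.
Total: 1 matched + 13 padded = 14 rows.

14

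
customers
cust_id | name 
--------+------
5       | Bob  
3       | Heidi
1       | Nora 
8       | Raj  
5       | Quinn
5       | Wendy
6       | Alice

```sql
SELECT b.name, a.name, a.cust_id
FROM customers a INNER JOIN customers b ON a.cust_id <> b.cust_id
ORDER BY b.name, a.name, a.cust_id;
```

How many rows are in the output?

INNER JOIN keeps only pairs where the ON condition holds.
Matching on a.cust_id <> b.cust_id.
Matched pairs: 36.
Total: 36 rows.

36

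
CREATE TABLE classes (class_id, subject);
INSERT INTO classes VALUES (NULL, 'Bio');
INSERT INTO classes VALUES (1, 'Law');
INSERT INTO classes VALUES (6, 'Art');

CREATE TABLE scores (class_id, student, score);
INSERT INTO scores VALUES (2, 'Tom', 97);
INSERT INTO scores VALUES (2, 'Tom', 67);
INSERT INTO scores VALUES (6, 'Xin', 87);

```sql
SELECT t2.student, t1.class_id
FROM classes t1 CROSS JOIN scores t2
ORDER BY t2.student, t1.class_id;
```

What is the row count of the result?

9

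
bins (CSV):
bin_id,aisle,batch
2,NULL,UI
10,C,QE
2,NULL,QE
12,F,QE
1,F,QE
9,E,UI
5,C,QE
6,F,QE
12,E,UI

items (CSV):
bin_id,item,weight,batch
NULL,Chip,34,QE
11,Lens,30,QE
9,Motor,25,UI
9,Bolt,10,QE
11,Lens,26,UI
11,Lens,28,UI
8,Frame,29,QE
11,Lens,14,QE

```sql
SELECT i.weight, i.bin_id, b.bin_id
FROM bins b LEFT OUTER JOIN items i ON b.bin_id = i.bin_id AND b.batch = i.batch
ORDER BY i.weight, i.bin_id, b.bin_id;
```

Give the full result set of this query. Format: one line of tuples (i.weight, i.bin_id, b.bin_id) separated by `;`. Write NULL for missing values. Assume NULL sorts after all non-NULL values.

(25, 9, 9); (NULL, NULL, 1); (NULL, NULL, 2); (NULL, NULL, 2); (NULL, NULL, 5); (NULL, NULL, 6); (NULL, NULL, 10); (NULL, NULL, 12); (NULL, NULL, 12)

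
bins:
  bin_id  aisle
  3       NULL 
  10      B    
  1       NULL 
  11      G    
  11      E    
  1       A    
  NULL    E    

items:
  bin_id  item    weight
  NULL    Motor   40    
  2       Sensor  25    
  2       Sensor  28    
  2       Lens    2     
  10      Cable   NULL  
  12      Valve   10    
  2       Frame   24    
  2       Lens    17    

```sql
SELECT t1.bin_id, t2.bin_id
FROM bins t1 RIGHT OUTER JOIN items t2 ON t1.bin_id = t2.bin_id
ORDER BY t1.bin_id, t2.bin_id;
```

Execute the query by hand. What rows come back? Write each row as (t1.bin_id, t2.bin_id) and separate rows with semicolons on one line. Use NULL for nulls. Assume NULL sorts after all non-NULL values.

RIGHT JOIN keeps every row from `items`; unmatched rows get NULL for `bins`'s columns.
Matching on t1.bin_id = t2.bin_id. A NULL in a compared column never satisfies the condition.
- t1 row (bin_id=3): no match.
- t1 row (bin_id=10): matches 1 t2 row(s) → 1 output row(s).
- t1 row (bin_id=1): no match.
- t1 row (bin_id=11): no match.
- t1 row (bin_id=11): no match.
- t1 row (bin_id=1): no match.
- t1 row (bin_id=NULL): no match.
- 7 t2 row(s) had no t1 match → kept, t1 columns NULL.
After projecting and ordering:
t1.bin_id | t2.bin_id
10 | 10
NULL | 2
NULL | 2
NULL | 2
NULL | 2
NULL | 2
NULL | 12
NULL | NULL

(10, 10); (NULL, 2); (NULL, 2); (NULL, 2); (NULL, 2); (NULL, 2); (NULL, 12); (NULL, NULL)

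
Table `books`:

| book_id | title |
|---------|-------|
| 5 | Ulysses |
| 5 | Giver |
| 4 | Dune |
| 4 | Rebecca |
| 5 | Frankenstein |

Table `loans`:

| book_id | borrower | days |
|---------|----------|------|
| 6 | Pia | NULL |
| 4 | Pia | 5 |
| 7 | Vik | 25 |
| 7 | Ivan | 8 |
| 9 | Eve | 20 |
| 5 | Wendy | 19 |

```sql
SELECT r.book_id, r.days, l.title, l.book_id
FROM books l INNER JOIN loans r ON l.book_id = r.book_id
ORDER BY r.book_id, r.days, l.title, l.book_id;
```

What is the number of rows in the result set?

5

INNER JOIN keeps only pairs where the ON condition holds.
Matching on l.book_id = r.book_id.
Matched pairs: 5.
Total: 5 rows.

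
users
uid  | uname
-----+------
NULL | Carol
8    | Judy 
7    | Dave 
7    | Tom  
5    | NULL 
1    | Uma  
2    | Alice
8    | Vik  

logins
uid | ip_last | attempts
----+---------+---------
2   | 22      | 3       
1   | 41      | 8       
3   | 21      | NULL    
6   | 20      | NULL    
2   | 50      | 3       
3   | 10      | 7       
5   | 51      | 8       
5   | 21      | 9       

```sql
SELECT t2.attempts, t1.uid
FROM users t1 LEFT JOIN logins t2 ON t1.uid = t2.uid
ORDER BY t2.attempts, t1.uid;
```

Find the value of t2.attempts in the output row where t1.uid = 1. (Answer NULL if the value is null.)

LEFT JOIN keeps every row from `users`; unmatched rows get NULL for `logins`'s columns.
Matching on t1.uid = t2.uid. A NULL in a compared column never satisfies the condition.
Matched pairs: 5; unmatched t1 rows kept: 5.

8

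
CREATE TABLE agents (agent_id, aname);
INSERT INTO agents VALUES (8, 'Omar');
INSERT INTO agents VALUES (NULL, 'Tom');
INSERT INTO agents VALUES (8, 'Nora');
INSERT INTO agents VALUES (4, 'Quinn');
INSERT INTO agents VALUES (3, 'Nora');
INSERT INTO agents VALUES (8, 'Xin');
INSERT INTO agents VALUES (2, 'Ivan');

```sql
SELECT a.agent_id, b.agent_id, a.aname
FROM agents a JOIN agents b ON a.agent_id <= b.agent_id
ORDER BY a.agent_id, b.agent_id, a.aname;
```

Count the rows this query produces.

24

INNER JOIN keeps only pairs where the ON condition holds.
Matching on a.agent_id <= b.agent_id. A NULL in a compared column never satisfies the condition.
- agent_id=8: 3 matching b row(s), so 3 row(s) emitted.
- agent_id=NULL: no matching b row, dropped.
- agent_id=8: 3 matching b row(s), so 3 row(s) emitted.
- agent_id=4: 4 matching b row(s), so 4 row(s) emitted.
- agent_id=3: 5 matching b row(s), so 5 row(s) emitted.
- agent_id=8: 3 matching b row(s), so 3 row(s) emitted.
- agent_id=2: 6 matching b row(s), so 6 row(s) emitted.
Total: 24 rows.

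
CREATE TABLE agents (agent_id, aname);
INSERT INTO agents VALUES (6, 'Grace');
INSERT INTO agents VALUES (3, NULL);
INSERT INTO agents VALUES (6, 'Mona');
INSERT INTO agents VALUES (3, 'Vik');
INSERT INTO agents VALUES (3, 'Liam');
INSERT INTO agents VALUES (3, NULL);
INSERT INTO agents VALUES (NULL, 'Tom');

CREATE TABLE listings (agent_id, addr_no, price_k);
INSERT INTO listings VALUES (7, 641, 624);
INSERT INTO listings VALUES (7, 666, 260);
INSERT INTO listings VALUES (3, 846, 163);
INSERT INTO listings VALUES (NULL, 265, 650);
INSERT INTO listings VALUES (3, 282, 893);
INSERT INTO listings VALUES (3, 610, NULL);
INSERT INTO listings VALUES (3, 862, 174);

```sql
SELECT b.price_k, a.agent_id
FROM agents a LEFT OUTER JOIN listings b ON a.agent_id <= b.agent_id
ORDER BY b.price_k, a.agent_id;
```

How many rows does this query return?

LEFT JOIN keeps every row from `agents`; unmatched rows get NULL for `listings`'s columns.
Matching on a.agent_id <= b.agent_id. A NULL in a compared column never satisfies the condition.
- a row (agent_id=6): matches 2 b row(s) → 2 output row(s).
- a row (agent_id=3): matches 6 b row(s) → 6 output row(s).
- a row (agent_id=6): matches 2 b row(s) → 2 output row(s).
- a row (agent_id=3): matches 6 b row(s) → 6 output row(s).
- a row (agent_id=3): matches 6 b row(s) → 6 output row(s).
- a row (agent_id=3): matches 6 b row(s) → 6 output row(s).
- a row (agent_id=NULL): no match → kept, b columns NULL.
Total: 28 matched + 1 padded = 29 rows.

29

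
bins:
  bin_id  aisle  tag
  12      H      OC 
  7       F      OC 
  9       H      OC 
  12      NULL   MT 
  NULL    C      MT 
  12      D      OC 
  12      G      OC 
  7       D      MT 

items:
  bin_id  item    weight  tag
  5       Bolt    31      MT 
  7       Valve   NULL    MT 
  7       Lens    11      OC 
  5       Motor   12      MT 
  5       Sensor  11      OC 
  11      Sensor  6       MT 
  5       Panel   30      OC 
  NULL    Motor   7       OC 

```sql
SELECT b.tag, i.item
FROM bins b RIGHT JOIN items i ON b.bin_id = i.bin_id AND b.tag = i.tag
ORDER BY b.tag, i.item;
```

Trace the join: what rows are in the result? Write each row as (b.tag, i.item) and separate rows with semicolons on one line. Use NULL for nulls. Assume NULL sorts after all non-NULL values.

RIGHT JOIN keeps every row from `items`; unmatched rows get NULL for `bins`'s columns.
Matching on b.bin_id = i.bin_id AND b.tag = i.tag. A NULL in a compared column never satisfies the condition.
- b row (bin_id=12, tag=OC): no match.
- b row (bin_id=7, tag=OC): matches 1 i row(s) → 1 output row(s).
- b row (bin_id=9, tag=OC): no match.
- b row (bin_id=12, tag=MT): no match.
- b row (bin_id=NULL, tag=MT): no match.
- b row (bin_id=12, tag=OC): no match.
- b row (bin_id=12, tag=OC): no match.
- b row (bin_id=7, tag=MT): matches 1 i row(s) → 1 output row(s).
- 6 i row(s) had no b match → kept, b columns NULL.
After projecting and ordering:
b.tag | i.item
MT | Valve
OC | Lens
NULL | Bolt
NULL | Motor
NULL | Motor
NULL | Panel
NULL | Sensor
NULL | Sensor

(MT, Valve); (OC, Lens); (NULL, Bolt); (NULL, Motor); (NULL, Motor); (NULL, Panel); (NULL, Sensor); (NULL, Sensor)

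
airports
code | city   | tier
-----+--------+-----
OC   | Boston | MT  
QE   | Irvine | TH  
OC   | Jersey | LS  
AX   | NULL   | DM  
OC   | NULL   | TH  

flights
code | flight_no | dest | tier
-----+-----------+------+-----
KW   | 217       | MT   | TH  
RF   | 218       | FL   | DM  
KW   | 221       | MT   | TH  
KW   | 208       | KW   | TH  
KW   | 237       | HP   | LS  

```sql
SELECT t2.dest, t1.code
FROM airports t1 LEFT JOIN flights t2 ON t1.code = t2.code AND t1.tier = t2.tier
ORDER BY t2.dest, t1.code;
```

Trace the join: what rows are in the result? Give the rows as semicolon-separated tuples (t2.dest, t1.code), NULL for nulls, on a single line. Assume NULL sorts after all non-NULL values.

LEFT JOIN keeps every row from `airports`; unmatched rows get NULL for `flights`'s columns.
Matching on t1.code = t2.code AND t1.tier = t2.tier.
- code=OC, tier=MT: no t2 row matches, row kept with t2 columns NULL.
- code=QE, tier=TH: no t2 row matches, row kept with t2 columns NULL.
- code=OC, tier=LS: no t2 row matches, row kept with t2 columns NULL.
- code=AX, tier=DM: no t2 row matches, row kept with t2 columns NULL.
- code=OC, tier=TH: no t2 row matches, row kept with t2 columns NULL.
After projecting and ordering:
t2.dest | t1.code
NULL | AX
NULL | OC
NULL | OC
NULL | OC
NULL | QE

(NULL, AX); (NULL, OC); (NULL, OC); (NULL, OC); (NULL, QE)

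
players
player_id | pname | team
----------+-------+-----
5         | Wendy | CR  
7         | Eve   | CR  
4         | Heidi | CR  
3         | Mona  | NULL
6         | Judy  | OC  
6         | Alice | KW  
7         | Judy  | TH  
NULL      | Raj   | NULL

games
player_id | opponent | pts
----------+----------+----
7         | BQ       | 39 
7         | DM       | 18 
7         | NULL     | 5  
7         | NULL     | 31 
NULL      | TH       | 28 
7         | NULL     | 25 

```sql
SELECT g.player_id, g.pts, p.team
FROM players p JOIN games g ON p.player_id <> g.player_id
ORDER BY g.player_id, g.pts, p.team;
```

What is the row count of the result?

25

INNER JOIN keeps only pairs where the ON condition holds.
Matching on p.player_id <> g.player_id. A NULL in a compared column never satisfies the condition.
- p row (player_id=5): matches 5 g row(s) → 5 output row(s).
- p row (player_id=7): no match → dropped.
- p row (player_id=4): matches 5 g row(s) → 5 output row(s).
- p row (player_id=3): matches 5 g row(s) → 5 output row(s).
- p row (player_id=6): matches 5 g row(s) → 5 output row(s).
- p row (player_id=6): matches 5 g row(s) → 5 output row(s).
- p row (player_id=7): no match → dropped.
- p row (player_id=NULL): no match → dropped.
Total: 25 rows.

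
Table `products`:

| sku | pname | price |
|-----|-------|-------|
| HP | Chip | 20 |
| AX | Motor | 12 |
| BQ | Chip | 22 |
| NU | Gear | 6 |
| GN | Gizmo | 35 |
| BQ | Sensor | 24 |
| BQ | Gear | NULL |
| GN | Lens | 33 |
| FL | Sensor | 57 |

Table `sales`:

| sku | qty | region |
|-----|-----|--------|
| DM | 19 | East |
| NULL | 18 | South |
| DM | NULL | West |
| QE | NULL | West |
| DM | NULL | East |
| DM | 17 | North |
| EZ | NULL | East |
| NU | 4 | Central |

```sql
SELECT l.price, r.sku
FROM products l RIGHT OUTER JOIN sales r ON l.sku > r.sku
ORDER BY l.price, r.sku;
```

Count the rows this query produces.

RIGHT JOIN keeps every row from `sales`; unmatched rows get NULL for `products`'s columns.
Matching on l.sku > r.sku. A NULL in a compared column never satisfies the condition.
- l (sku=HP) pairs with 5 row(s) of r.
- l (sku=AX) has no partner in r.
- l (sku=BQ) has no partner in r.
- l (sku=NU) pairs with 5 row(s) of r.
- l (sku=GN) pairs with 5 row(s) of r.
- l (sku=BQ) has no partner in r.
- l (sku=BQ) has no partner in r.
- l (sku=GN) pairs with 5 row(s) of r.
- l (sku=FL) pairs with 5 row(s) of r.
- 3 row(s) from r found no l partner → padded with NULL.
Total: 25 matched + 3 padded = 28 rows.

28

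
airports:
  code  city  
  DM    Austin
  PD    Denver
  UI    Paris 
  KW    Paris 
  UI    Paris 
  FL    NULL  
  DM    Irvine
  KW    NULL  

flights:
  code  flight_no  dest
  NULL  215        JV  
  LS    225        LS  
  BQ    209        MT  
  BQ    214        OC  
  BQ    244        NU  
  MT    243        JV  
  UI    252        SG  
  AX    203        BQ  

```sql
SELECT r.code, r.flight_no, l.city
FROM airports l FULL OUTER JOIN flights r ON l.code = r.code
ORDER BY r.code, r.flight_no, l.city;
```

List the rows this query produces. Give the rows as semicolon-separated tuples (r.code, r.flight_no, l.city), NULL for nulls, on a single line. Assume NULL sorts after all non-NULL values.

(AX, 203, NULL); (BQ, 209, NULL); (BQ, 214, NULL); (BQ, 244, NULL); (LS, 225, NULL); (MT, 243, NULL); (UI, 252, Paris); (UI, 252, Paris); (NULL, 215, NULL); (NULL, NULL, Austin); (NULL, NULL, Denver); (NULL, NULL, Irvine); (NULL, NULL, Paris); (NULL, NULL, NULL); (NULL, NULL, NULL)

FULL OUTER JOIN keeps every row from both sides; unmatched rows get NULL for the other side's columns.
Matching on l.code = r.code. A NULL in a compared column never satisfies the condition.
Matched pairs: 2; unmatched l rows kept: 6; unmatched r rows kept: 7.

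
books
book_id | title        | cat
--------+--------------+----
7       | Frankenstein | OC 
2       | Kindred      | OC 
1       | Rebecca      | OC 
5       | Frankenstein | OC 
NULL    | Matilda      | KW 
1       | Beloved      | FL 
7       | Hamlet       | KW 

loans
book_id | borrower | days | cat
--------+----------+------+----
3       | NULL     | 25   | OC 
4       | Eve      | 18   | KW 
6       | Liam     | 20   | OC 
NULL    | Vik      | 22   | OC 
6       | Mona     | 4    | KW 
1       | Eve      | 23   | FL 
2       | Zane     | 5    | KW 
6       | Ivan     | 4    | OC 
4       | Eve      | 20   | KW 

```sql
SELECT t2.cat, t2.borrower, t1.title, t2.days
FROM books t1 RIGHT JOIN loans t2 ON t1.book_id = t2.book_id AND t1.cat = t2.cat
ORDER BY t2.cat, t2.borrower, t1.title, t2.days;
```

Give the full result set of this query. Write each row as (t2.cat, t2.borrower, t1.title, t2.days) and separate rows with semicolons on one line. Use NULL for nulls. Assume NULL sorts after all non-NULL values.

(FL, Eve, Beloved, 23); (KW, Eve, NULL, 18); (KW, Eve, NULL, 20); (KW, Mona, NULL, 4); (KW, Zane, NULL, 5); (OC, Ivan, NULL, 4); (OC, Liam, NULL, 20); (OC, Vik, NULL, 22); (OC, NULL, NULL, 25)

RIGHT JOIN keeps every row from `loans`; unmatched rows get NULL for `books`'s columns.
Matching on t1.book_id = t2.book_id AND t1.cat = t2.cat. A NULL in a compared column never satisfies the condition.
- book_id=7, cat=OC: no matching t2 row.
- book_id=2, cat=OC: no matching t2 row.
- book_id=1, cat=OC: no matching t2 row.
- book_id=5, cat=OC: no matching t2 row.
- book_id=NULL, cat=KW: no matching t2 row.
- book_id=1, cat=FL: 1 matching t2 row(s), so 1 row(s) emitted.
- book_id=7, cat=KW: no matching t2 row.
- 8 t2 row(s) had no t1 match → kept, t1 columns NULL.
After projecting and ordering:
t2.cat | t2.borrower | t1.title | t2.days
FL | Eve | Beloved | 23
KW | Eve | NULL | 18
KW | Eve | NULL | 20
KW | Mona | NULL | 4
KW | Zane | NULL | 5
OC | Ivan | NULL | 4
OC | Liam | NULL | 20
OC | Vik | NULL | 22
OC | NULL | NULL | 25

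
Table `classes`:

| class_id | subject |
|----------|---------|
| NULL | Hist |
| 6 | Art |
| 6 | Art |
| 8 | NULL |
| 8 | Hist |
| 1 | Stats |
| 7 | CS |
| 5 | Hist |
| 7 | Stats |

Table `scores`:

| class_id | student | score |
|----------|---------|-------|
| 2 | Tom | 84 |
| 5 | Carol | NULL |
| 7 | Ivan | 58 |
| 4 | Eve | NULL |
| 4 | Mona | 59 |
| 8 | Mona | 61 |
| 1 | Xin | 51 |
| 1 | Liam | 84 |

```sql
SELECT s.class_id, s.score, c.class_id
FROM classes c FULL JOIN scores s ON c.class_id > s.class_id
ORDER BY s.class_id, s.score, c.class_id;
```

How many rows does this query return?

46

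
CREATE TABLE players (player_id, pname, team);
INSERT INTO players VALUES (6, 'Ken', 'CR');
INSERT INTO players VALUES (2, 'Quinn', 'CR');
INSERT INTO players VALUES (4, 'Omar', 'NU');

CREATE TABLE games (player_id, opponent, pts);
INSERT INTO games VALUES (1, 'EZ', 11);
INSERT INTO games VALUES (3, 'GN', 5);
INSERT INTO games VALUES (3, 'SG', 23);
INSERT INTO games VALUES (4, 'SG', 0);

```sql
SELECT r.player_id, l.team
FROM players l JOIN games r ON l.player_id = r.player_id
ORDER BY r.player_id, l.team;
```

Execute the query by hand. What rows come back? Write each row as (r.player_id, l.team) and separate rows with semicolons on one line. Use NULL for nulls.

INNER JOIN keeps only pairs where the ON condition holds.
Matching on l.player_id = r.player_id.
Matched pairs: 1.

(4, NU)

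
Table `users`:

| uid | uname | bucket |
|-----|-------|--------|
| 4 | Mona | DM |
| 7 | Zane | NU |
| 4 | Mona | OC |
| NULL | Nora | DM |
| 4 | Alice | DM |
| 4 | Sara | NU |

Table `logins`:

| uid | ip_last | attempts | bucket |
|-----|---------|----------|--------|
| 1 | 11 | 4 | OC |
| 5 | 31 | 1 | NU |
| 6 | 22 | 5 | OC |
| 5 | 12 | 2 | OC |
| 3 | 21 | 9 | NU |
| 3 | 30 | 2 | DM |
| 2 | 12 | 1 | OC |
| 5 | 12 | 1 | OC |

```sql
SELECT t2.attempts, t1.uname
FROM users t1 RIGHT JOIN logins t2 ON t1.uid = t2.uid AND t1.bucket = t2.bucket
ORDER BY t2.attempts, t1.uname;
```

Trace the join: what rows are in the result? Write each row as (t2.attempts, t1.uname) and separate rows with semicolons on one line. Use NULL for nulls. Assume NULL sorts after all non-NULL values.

(1, NULL); (1, NULL); (1, NULL); (2, NULL); (2, NULL); (4, NULL); (5, NULL); (9, NULL)

RIGHT JOIN keeps every row from `logins`; unmatched rows get NULL for `users`'s columns.
Matching on t1.uid = t2.uid AND t1.bucket = t2.bucket. A NULL in a compared column never satisfies the condition.
Matched pairs: 0; unmatched t2 rows kept: 8.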